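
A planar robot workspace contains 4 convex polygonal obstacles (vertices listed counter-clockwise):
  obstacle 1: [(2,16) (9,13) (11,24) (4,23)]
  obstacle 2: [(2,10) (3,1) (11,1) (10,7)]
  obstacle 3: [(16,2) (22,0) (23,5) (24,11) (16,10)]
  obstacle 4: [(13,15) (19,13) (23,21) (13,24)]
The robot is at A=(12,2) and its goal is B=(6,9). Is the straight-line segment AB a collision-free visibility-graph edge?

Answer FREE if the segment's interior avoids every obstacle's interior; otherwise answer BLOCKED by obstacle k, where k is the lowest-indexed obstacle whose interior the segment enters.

BLOCKED by obstacle 2

Obstacle 1 [(2,16) (9,13) (11,24) (4,23)]:
  edge (2,16)–(9,13): clear
  edge (9,13)–(11,24): clear
  edge (11,24)–(4,23): clear
  edge (4,23)–(2,16): clear
  midpoint (9,11/2) outside
  → clear
Obstacle 2 [(2,10) (3,1) (11,1) (10,7)]:
  edge (2,10)–(3,1): clear
  edge (3,1)–(11,1): clear
  edge (11,1)–(10,7): crosses AB
  edge (10,7)–(2,10): crosses AB
  → BLOCKED
Obstacle 3 [(16,2) (22,0) (23,5) (24,11) (16,10)]:
  edge (16,2)–(22,0): clear
  edge (22,0)–(23,5): clear
  edge (23,5)–(24,11): clear
  edge (24,11)–(16,10): clear
  edge (16,10)–(16,2): clear
  midpoint (9,11/2) outside
  → clear
Obstacle 4 [(13,15) (19,13) (23,21) (13,24)]:
  edge (13,15)–(19,13): clear
  edge (19,13)–(23,21): clear
  edge (23,21)–(13,24): clear
  edge (13,24)–(13,15): clear
  midpoint (9,11/2) outside
  → clear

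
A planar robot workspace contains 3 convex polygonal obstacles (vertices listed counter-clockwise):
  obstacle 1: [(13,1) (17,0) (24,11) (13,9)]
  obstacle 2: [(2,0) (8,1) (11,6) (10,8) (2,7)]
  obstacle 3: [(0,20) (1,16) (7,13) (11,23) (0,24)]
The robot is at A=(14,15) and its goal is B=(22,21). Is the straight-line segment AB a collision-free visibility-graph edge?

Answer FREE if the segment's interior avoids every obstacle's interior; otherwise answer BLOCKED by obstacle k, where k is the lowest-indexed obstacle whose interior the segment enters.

Obstacle 1 [(13,1) (17,0) (24,11) (13,9)]:
  edge (13,1)–(17,0): clear
  edge (17,0)–(24,11): clear
  edge (24,11)–(13,9): clear
  edge (13,9)–(13,1): clear
  midpoint (18,18) outside
  → clear
Obstacle 2 [(2,0) (8,1) (11,6) (10,8) (2,7)]:
  edge (2,0)–(8,1): clear
  edge (8,1)–(11,6): clear
  edge (11,6)–(10,8): clear
  edge (10,8)–(2,7): clear
  edge (2,7)–(2,0): clear
  midpoint (18,18) outside
  → clear
Obstacle 3 [(0,20) (1,16) (7,13) (11,23) (0,24)]:
  edge (0,20)–(1,16): clear
  edge (1,16)–(7,13): clear
  edge (7,13)–(11,23): clear
  edge (11,23)–(0,24): clear
  edge (0,24)–(0,20): clear
  midpoint (18,18) outside
  → clear

FREE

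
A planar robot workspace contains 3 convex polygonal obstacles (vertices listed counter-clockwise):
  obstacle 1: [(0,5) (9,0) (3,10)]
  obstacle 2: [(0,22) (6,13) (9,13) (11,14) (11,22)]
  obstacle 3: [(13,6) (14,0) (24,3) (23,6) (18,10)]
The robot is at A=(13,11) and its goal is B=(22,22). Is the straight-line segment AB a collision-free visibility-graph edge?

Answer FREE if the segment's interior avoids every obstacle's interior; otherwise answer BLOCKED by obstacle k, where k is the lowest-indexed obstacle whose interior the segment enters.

FREE

Obstacle 1 [(0,5) (9,0) (3,10)]:
  edge (0,5)–(9,0): clear
  edge (9,0)–(3,10): clear
  edge (3,10)–(0,5): clear
  midpoint (35/2,33/2) outside
  → clear
Obstacle 2 [(0,22) (6,13) (9,13) (11,14) (11,22)]:
  edge (0,22)–(6,13): clear
  edge (6,13)–(9,13): clear
  edge (9,13)–(11,14): clear
  edge (11,14)–(11,22): clear
  edge (11,22)–(0,22): clear
  midpoint (35/2,33/2) outside
  → clear
Obstacle 3 [(13,6) (14,0) (24,3) (23,6) (18,10)]:
  edge (13,6)–(14,0): clear
  edge (14,0)–(24,3): clear
  edge (24,3)–(23,6): clear
  edge (23,6)–(18,10): clear
  edge (18,10)–(13,6): clear
  midpoint (35/2,33/2) outside
  → clear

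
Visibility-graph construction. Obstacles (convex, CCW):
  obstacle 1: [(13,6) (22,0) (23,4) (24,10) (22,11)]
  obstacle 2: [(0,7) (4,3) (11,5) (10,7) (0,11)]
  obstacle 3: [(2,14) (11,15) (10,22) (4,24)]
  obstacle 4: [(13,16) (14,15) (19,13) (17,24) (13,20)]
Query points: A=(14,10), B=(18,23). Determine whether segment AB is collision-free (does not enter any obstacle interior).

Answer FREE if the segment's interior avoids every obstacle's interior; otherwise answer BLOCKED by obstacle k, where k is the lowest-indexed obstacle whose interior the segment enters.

Obstacle 1 [(13,6) (22,0) (23,4) (24,10) (22,11)]:
  edge (13,6)–(22,0): clear
  edge (22,0)–(23,4): clear
  edge (23,4)–(24,10): clear
  edge (24,10)–(22,11): clear
  edge (22,11)–(13,6): clear
  midpoint (16,33/2) outside
  → clear
Obstacle 2 [(0,7) (4,3) (11,5) (10,7) (0,11)]:
  edge (0,7)–(4,3): clear
  edge (4,3)–(11,5): clear
  edge (11,5)–(10,7): clear
  edge (10,7)–(0,11): clear
  edge (0,11)–(0,7): clear
  midpoint (16,33/2) outside
  → clear
Obstacle 3 [(2,14) (11,15) (10,22) (4,24)]:
  edge (2,14)–(11,15): clear
  edge (11,15)–(10,22): clear
  edge (10,22)–(4,24): clear
  edge (4,24)–(2,14): clear
  midpoint (16,33/2) outside
  → clear
Obstacle 4 [(13,16) (14,15) (19,13) (17,24) (13,20)]:
  edge (13,16)–(14,15): clear
  edge (14,15)–(19,13): crosses AB
  edge (19,13)–(17,24): crosses AB
  edge (17,24)–(13,20): clear
  edge (13,20)–(13,16): clear
  → BLOCKED

BLOCKED by obstacle 4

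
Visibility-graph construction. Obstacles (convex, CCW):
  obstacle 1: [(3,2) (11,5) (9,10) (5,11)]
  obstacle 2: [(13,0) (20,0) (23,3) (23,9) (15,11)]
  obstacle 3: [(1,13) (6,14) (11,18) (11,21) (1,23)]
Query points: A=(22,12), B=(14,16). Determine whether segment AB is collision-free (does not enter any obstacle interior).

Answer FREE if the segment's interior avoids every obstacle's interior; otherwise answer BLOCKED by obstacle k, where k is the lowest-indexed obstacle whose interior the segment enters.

FREE

Obstacle 1 [(3,2) (11,5) (9,10) (5,11)]:
  edge (3,2)–(11,5): clear
  edge (11,5)–(9,10): clear
  edge (9,10)–(5,11): clear
  edge (5,11)–(3,2): clear
  midpoint (18,14) outside
  → clear
Obstacle 2 [(13,0) (20,0) (23,3) (23,9) (15,11)]:
  edge (13,0)–(20,0): clear
  edge (20,0)–(23,3): clear
  edge (23,3)–(23,9): clear
  edge (23,9)–(15,11): clear
  edge (15,11)–(13,0): clear
  midpoint (18,14) outside
  → clear
Obstacle 3 [(1,13) (6,14) (11,18) (11,21) (1,23)]:
  edge (1,13)–(6,14): clear
  edge (6,14)–(11,18): clear
  edge (11,18)–(11,21): clear
  edge (11,21)–(1,23): clear
  edge (1,23)–(1,13): clear
  midpoint (18,14) outside
  → clear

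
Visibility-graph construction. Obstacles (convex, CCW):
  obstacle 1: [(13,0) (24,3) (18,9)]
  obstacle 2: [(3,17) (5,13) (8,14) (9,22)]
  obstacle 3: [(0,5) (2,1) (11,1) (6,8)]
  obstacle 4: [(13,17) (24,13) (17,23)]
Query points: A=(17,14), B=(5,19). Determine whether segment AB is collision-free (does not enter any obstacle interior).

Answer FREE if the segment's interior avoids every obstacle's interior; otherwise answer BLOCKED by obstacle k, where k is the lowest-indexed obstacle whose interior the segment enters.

Obstacle 1 [(13,0) (24,3) (18,9)]:
  edge (13,0)–(24,3): clear
  edge (24,3)–(18,9): clear
  edge (18,9)–(13,0): clear
  midpoint (11,33/2) outside
  → clear
Obstacle 2 [(3,17) (5,13) (8,14) (9,22)]:
  edge (3,17)–(5,13): clear
  edge (5,13)–(8,14): clear
  edge (8,14)–(9,22): crosses AB
  edge (9,22)–(3,17): crosses AB
  → BLOCKED
Obstacle 3 [(0,5) (2,1) (11,1) (6,8)]:
  edge (0,5)–(2,1): clear
  edge (2,1)–(11,1): clear
  edge (11,1)–(6,8): clear
  edge (6,8)–(0,5): clear
  midpoint (11,33/2) outside
  → clear
Obstacle 4 [(13,17) (24,13) (17,23)]:
  edge (13,17)–(24,13): clear
  edge (24,13)–(17,23): clear
  edge (17,23)–(13,17): clear
  midpoint (11,33/2) outside
  → clear

BLOCKED by obstacle 2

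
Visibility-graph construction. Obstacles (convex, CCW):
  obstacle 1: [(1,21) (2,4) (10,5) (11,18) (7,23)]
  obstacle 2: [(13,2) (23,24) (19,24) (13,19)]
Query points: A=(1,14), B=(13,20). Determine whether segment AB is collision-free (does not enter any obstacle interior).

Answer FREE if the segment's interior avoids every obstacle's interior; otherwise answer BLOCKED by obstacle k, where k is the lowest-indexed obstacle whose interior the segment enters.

BLOCKED by obstacle 1

Obstacle 1 [(1,21) (2,4) (10,5) (11,18) (7,23)]:
  edge (1,21)–(2,4): crosses AB
  edge (2,4)–(10,5): clear
  edge (10,5)–(11,18): clear
  edge (11,18)–(7,23): crosses AB
  edge (7,23)–(1,21): clear
  → BLOCKED
Obstacle 2 [(13,2) (23,24) (19,24) (13,19)]:
  edge (13,2)–(23,24): clear
  edge (23,24)–(19,24): clear
  edge (19,24)–(13,19): clear
  edge (13,19)–(13,2): clear
  midpoint (7,17) outside
  → clear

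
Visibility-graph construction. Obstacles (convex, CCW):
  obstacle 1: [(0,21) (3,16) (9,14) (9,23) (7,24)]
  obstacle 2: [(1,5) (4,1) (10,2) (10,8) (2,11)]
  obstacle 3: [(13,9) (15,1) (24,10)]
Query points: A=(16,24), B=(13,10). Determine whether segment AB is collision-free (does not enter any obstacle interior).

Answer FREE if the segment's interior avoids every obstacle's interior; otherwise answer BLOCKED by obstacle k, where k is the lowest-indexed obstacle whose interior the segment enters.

FREE

Obstacle 1 [(0,21) (3,16) (9,14) (9,23) (7,24)]:
  edge (0,21)–(3,16): clear
  edge (3,16)–(9,14): clear
  edge (9,14)–(9,23): clear
  edge (9,23)–(7,24): clear
  edge (7,24)–(0,21): clear
  midpoint (29/2,17) outside
  → clear
Obstacle 2 [(1,5) (4,1) (10,2) (10,8) (2,11)]:
  edge (1,5)–(4,1): clear
  edge (4,1)–(10,2): clear
  edge (10,2)–(10,8): clear
  edge (10,8)–(2,11): clear
  edge (2,11)–(1,5): clear
  midpoint (29/2,17) outside
  → clear
Obstacle 3 [(13,9) (15,1) (24,10)]:
  edge (13,9)–(15,1): clear
  edge (15,1)–(24,10): clear
  edge (24,10)–(13,9): clear
  midpoint (29/2,17) outside
  → clear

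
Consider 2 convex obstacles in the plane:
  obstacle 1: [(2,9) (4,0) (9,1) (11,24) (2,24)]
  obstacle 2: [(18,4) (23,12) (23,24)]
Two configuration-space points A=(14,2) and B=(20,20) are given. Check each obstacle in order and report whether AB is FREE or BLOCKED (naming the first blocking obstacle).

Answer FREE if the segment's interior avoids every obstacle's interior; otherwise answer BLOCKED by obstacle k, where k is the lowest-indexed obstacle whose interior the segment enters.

Obstacle 1 [(2,9) (4,0) (9,1) (11,24) (2,24)]:
  edge (2,9)–(4,0): clear
  edge (4,0)–(9,1): clear
  edge (9,1)–(11,24): clear
  edge (11,24)–(2,24): clear
  edge (2,24)–(2,9): clear
  midpoint (17,11) outside
  → clear
Obstacle 2 [(18,4) (23,12) (23,24)]:
  edge (18,4)–(23,12): clear
  edge (23,12)–(23,24): clear
  edge (23,24)–(18,4): clear
  midpoint (17,11) outside
  → clear

FREE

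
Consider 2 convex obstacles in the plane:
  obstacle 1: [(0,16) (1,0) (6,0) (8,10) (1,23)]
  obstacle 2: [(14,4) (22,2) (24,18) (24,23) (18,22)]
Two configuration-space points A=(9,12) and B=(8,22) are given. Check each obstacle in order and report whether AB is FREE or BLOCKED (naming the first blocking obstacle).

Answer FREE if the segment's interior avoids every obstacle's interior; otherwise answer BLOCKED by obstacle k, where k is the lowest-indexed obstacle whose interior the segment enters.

FREE

Obstacle 1 [(0,16) (1,0) (6,0) (8,10) (1,23)]:
  edge (0,16)–(1,0): clear
  edge (1,0)–(6,0): clear
  edge (6,0)–(8,10): clear
  edge (8,10)–(1,23): clear
  edge (1,23)–(0,16): clear
  midpoint (17/2,17) outside
  → clear
Obstacle 2 [(14,4) (22,2) (24,18) (24,23) (18,22)]:
  edge (14,4)–(22,2): clear
  edge (22,2)–(24,18): clear
  edge (24,18)–(24,23): clear
  edge (24,23)–(18,22): clear
  edge (18,22)–(14,4): clear
  midpoint (17/2,17) outside
  → clear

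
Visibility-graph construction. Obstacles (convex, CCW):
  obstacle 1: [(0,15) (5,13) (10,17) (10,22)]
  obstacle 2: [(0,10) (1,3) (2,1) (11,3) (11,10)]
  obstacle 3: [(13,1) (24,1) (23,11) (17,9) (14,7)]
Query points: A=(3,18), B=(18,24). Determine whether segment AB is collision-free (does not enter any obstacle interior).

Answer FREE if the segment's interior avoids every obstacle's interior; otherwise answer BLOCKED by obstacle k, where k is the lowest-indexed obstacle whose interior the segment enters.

BLOCKED by obstacle 1

Obstacle 1 [(0,15) (5,13) (10,17) (10,22)]:
  edge (0,15)–(5,13): clear
  edge (5,13)–(10,17): clear
  edge (10,17)–(10,22): crosses AB
  edge (10,22)–(0,15): crosses AB
  → BLOCKED
Obstacle 2 [(0,10) (1,3) (2,1) (11,3) (11,10)]:
  edge (0,10)–(1,3): clear
  edge (1,3)–(2,1): clear
  edge (2,1)–(11,3): clear
  edge (11,3)–(11,10): clear
  edge (11,10)–(0,10): clear
  midpoint (21/2,21) outside
  → clear
Obstacle 3 [(13,1) (24,1) (23,11) (17,9) (14,7)]:
  edge (13,1)–(24,1): clear
  edge (24,1)–(23,11): clear
  edge (23,11)–(17,9): clear
  edge (17,9)–(14,7): clear
  edge (14,7)–(13,1): clear
  midpoint (21/2,21) outside
  → clear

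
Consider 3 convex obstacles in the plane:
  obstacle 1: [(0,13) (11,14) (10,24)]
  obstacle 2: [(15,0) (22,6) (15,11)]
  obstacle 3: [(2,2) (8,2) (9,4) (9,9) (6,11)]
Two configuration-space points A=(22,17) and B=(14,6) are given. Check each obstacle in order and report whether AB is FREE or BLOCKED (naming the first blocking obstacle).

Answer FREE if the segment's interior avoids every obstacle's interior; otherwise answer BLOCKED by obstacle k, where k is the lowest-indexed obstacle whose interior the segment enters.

Obstacle 1 [(0,13) (11,14) (10,24)]:
  edge (0,13)–(11,14): clear
  edge (11,14)–(10,24): clear
  edge (10,24)–(0,13): clear
  midpoint (18,23/2) outside
  → clear
Obstacle 2 [(15,0) (22,6) (15,11)]:
  edge (15,0)–(22,6): clear
  edge (22,6)–(15,11): crosses AB
  edge (15,11)–(15,0): crosses AB
  → BLOCKED
Obstacle 3 [(2,2) (8,2) (9,4) (9,9) (6,11)]:
  edge (2,2)–(8,2): clear
  edge (8,2)–(9,4): clear
  edge (9,4)–(9,9): clear
  edge (9,9)–(6,11): clear
  edge (6,11)–(2,2): clear
  midpoint (18,23/2) outside
  → clear

BLOCKED by obstacle 2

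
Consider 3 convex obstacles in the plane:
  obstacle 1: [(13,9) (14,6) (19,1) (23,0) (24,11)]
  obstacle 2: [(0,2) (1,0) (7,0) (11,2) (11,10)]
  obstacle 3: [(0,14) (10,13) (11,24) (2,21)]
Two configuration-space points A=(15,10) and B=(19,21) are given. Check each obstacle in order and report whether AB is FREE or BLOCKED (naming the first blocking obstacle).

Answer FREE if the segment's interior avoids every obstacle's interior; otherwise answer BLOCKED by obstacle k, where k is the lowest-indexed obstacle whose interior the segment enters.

FREE

Obstacle 1 [(13,9) (14,6) (19,1) (23,0) (24,11)]:
  edge (13,9)–(14,6): clear
  edge (14,6)–(19,1): clear
  edge (19,1)–(23,0): clear
  edge (23,0)–(24,11): clear
  edge (24,11)–(13,9): clear
  midpoint (17,31/2) outside
  → clear
Obstacle 2 [(0,2) (1,0) (7,0) (11,2) (11,10)]:
  edge (0,2)–(1,0): clear
  edge (1,0)–(7,0): clear
  edge (7,0)–(11,2): clear
  edge (11,2)–(11,10): clear
  edge (11,10)–(0,2): clear
  midpoint (17,31/2) outside
  → clear
Obstacle 3 [(0,14) (10,13) (11,24) (2,21)]:
  edge (0,14)–(10,13): clear
  edge (10,13)–(11,24): clear
  edge (11,24)–(2,21): clear
  edge (2,21)–(0,14): clear
  midpoint (17,31/2) outside
  → clear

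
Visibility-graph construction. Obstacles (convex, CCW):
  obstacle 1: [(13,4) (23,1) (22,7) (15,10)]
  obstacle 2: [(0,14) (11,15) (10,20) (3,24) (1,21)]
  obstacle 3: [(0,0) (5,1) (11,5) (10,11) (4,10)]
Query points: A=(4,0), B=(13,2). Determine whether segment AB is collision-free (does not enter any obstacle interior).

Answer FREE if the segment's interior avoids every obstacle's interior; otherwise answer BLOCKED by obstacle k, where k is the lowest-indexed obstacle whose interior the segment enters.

Obstacle 1 [(13,4) (23,1) (22,7) (15,10)]:
  edge (13,4)–(23,1): clear
  edge (23,1)–(22,7): clear
  edge (22,7)–(15,10): clear
  edge (15,10)–(13,4): clear
  midpoint (17/2,1) outside
  → clear
Obstacle 2 [(0,14) (11,15) (10,20) (3,24) (1,21)]:
  edge (0,14)–(11,15): clear
  edge (11,15)–(10,20): clear
  edge (10,20)–(3,24): clear
  edge (3,24)–(1,21): clear
  edge (1,21)–(0,14): clear
  midpoint (17/2,1) outside
  → clear
Obstacle 3 [(0,0) (5,1) (11,5) (10,11) (4,10)]:
  edge (0,0)–(5,1): clear
  edge (5,1)–(11,5): clear
  edge (11,5)–(10,11): clear
  edge (10,11)–(4,10): clear
  edge (4,10)–(0,0): clear
  midpoint (17/2,1) outside
  → clear

FREE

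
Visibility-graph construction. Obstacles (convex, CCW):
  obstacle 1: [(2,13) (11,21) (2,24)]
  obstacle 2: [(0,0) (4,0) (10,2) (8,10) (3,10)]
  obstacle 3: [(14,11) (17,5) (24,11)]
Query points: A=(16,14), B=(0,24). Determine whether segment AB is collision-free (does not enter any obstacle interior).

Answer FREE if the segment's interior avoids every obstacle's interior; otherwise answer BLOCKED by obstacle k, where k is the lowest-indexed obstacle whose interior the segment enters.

Obstacle 1 [(2,13) (11,21) (2,24)]:
  edge (2,13)–(11,21): crosses AB
  edge (11,21)–(2,24): clear
  edge (2,24)–(2,13): crosses AB
  → BLOCKED
Obstacle 2 [(0,0) (4,0) (10,2) (8,10) (3,10)]:
  edge (0,0)–(4,0): clear
  edge (4,0)–(10,2): clear
  edge (10,2)–(8,10): clear
  edge (8,10)–(3,10): clear
  edge (3,10)–(0,0): clear
  midpoint (8,19) outside
  → clear
Obstacle 3 [(14,11) (17,5) (24,11)]:
  edge (14,11)–(17,5): clear
  edge (17,5)–(24,11): clear
  edge (24,11)–(14,11): clear
  midpoint (8,19) outside
  → clear

BLOCKED by obstacle 1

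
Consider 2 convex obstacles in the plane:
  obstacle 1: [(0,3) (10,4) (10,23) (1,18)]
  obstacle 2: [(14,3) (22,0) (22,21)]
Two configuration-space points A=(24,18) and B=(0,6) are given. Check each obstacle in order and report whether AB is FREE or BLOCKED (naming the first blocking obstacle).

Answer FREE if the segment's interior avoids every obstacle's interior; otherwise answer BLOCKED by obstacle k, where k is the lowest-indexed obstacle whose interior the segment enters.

BLOCKED by obstacle 1

Obstacle 1 [(0,3) (10,4) (10,23) (1,18)]:
  edge (0,3)–(10,4): clear
  edge (10,4)–(10,23): crosses AB
  edge (10,23)–(1,18): clear
  edge (1,18)–(0,3): crosses AB
  → BLOCKED
Obstacle 2 [(14,3) (22,0) (22,21)]:
  edge (14,3)–(22,0): clear
  edge (22,0)–(22,21): crosses AB
  edge (22,21)–(14,3): crosses AB
  → BLOCKED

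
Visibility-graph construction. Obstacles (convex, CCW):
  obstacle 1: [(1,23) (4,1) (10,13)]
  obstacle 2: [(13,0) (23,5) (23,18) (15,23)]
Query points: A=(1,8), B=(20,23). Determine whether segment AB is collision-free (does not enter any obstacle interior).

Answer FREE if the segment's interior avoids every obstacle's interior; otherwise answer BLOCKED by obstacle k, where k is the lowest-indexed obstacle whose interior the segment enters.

Obstacle 1 [(1,23) (4,1) (10,13)]:
  edge (1,23)–(4,1): crosses AB
  edge (4,1)–(10,13): clear
  edge (10,13)–(1,23): crosses AB
  → BLOCKED
Obstacle 2 [(13,0) (23,5) (23,18) (15,23)]:
  edge (13,0)–(23,5): clear
  edge (23,5)–(23,18): clear
  edge (23,18)–(15,23): crosses AB
  edge (15,23)–(13,0): crosses AB
  → BLOCKED

BLOCKED by obstacle 1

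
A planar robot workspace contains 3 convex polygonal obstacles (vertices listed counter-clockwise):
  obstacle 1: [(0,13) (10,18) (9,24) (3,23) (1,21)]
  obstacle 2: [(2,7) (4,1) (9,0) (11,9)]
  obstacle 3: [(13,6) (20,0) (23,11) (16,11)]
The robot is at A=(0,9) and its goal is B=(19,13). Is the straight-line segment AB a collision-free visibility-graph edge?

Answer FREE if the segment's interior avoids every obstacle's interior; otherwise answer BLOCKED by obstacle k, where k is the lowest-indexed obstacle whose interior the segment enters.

Obstacle 1 [(0,13) (10,18) (9,24) (3,23) (1,21)]:
  edge (0,13)–(10,18): clear
  edge (10,18)–(9,24): clear
  edge (9,24)–(3,23): clear
  edge (3,23)–(1,21): clear
  edge (1,21)–(0,13): clear
  midpoint (19/2,11) outside
  → clear
Obstacle 2 [(2,7) (4,1) (9,0) (11,9)]:
  edge (2,7)–(4,1): clear
  edge (4,1)–(9,0): clear
  edge (9,0)–(11,9): clear
  edge (11,9)–(2,7): clear
  midpoint (19/2,11) outside
  → clear
Obstacle 3 [(13,6) (20,0) (23,11) (16,11)]:
  edge (13,6)–(20,0): clear
  edge (20,0)–(23,11): clear
  edge (23,11)–(16,11): clear
  edge (16,11)–(13,6): clear
  midpoint (19/2,11) outside
  → clear

FREE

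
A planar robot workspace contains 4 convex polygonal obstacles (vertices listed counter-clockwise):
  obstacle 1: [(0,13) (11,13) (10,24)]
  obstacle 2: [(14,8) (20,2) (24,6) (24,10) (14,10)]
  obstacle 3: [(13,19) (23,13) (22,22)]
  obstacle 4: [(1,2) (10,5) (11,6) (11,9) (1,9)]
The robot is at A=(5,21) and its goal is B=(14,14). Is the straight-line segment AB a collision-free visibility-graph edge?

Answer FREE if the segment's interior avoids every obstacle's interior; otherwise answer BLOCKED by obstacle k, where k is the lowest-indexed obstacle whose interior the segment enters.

Obstacle 1 [(0,13) (11,13) (10,24)]:
  edge (0,13)–(11,13): clear
  edge (11,13)–(10,24): crosses AB
  edge (10,24)–(0,13): crosses AB
  → BLOCKED
Obstacle 2 [(14,8) (20,2) (24,6) (24,10) (14,10)]:
  edge (14,8)–(20,2): clear
  edge (20,2)–(24,6): clear
  edge (24,6)–(24,10): clear
  edge (24,10)–(14,10): clear
  edge (14,10)–(14,8): clear
  midpoint (19/2,35/2) outside
  → clear
Obstacle 3 [(13,19) (23,13) (22,22)]:
  edge (13,19)–(23,13): clear
  edge (23,13)–(22,22): clear
  edge (22,22)–(13,19): clear
  midpoint (19/2,35/2) outside
  → clear
Obstacle 4 [(1,2) (10,5) (11,6) (11,9) (1,9)]:
  edge (1,2)–(10,5): clear
  edge (10,5)–(11,6): clear
  edge (11,6)–(11,9): clear
  edge (11,9)–(1,9): clear
  edge (1,9)–(1,2): clear
  midpoint (19/2,35/2) outside
  → clear

BLOCKED by obstacle 1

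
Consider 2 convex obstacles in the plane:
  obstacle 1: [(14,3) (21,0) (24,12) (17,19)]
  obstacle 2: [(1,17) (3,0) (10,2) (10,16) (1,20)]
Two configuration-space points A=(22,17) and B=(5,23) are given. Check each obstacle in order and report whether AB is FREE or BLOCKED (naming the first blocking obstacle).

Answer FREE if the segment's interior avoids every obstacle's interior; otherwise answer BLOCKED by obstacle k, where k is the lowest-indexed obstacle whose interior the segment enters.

BLOCKED by obstacle 1

Obstacle 1 [(14,3) (21,0) (24,12) (17,19)]:
  edge (14,3)–(21,0): clear
  edge (21,0)–(24,12): clear
  edge (24,12)–(17,19): crosses AB
  edge (17,19)–(14,3): crosses AB
  → BLOCKED
Obstacle 2 [(1,17) (3,0) (10,2) (10,16) (1,20)]:
  edge (1,17)–(3,0): clear
  edge (3,0)–(10,2): clear
  edge (10,2)–(10,16): clear
  edge (10,16)–(1,20): clear
  edge (1,20)–(1,17): clear
  midpoint (27/2,20) outside
  → clear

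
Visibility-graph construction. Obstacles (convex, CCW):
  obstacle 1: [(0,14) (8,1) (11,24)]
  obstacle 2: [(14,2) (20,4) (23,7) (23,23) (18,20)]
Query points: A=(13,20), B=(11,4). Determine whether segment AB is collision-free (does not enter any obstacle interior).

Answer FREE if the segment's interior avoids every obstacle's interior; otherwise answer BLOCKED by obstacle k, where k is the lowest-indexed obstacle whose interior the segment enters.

FREE

Obstacle 1 [(0,14) (8,1) (11,24)]:
  edge (0,14)–(8,1): clear
  edge (8,1)–(11,24): clear
  edge (11,24)–(0,14): clear
  midpoint (12,12) outside
  → clear
Obstacle 2 [(14,2) (20,4) (23,7) (23,23) (18,20)]:
  edge (14,2)–(20,4): clear
  edge (20,4)–(23,7): clear
  edge (23,7)–(23,23): clear
  edge (23,23)–(18,20): clear
  edge (18,20)–(14,2): clear
  midpoint (12,12) outside
  → clear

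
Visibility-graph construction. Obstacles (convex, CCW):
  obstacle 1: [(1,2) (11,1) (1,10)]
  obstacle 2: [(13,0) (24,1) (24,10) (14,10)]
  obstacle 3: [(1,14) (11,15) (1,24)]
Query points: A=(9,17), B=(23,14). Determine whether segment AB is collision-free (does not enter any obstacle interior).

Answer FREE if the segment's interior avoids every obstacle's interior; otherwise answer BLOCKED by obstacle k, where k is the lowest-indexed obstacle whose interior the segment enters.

FREE

Obstacle 1 [(1,2) (11,1) (1,10)]:
  edge (1,2)–(11,1): clear
  edge (11,1)–(1,10): clear
  edge (1,10)–(1,2): clear
  midpoint (16,31/2) outside
  → clear
Obstacle 2 [(13,0) (24,1) (24,10) (14,10)]:
  edge (13,0)–(24,1): clear
  edge (24,1)–(24,10): clear
  edge (24,10)–(14,10): clear
  edge (14,10)–(13,0): clear
  midpoint (16,31/2) outside
  → clear
Obstacle 3 [(1,14) (11,15) (1,24)]:
  edge (1,14)–(11,15): clear
  edge (11,15)–(1,24): clear
  edge (1,24)–(1,14): clear
  midpoint (16,31/2) outside
  → clear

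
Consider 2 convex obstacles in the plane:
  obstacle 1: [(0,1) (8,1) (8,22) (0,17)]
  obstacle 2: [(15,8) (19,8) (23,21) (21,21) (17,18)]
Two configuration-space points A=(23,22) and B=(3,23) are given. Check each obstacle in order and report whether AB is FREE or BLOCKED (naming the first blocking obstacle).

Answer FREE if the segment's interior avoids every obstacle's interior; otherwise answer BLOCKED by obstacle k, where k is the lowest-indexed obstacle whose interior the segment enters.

Obstacle 1 [(0,1) (8,1) (8,22) (0,17)]:
  edge (0,1)–(8,1): clear
  edge (8,1)–(8,22): clear
  edge (8,22)–(0,17): clear
  edge (0,17)–(0,1): clear
  midpoint (13,45/2) outside
  → clear
Obstacle 2 [(15,8) (19,8) (23,21) (21,21) (17,18)]:
  edge (15,8)–(19,8): clear
  edge (19,8)–(23,21): clear
  edge (23,21)–(21,21): clear
  edge (21,21)–(17,18): clear
  edge (17,18)–(15,8): clear
  midpoint (13,45/2) outside
  → clear

FREE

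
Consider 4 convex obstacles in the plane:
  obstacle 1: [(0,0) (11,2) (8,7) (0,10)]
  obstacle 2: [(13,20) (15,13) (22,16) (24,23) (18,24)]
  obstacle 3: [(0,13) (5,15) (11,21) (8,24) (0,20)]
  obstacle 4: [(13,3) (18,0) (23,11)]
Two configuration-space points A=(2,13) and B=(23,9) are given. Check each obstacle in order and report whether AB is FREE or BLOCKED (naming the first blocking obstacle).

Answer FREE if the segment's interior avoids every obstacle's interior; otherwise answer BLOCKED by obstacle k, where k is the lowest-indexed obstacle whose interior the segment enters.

Obstacle 1 [(0,0) (11,2) (8,7) (0,10)]:
  edge (0,0)–(11,2): clear
  edge (11,2)–(8,7): clear
  edge (8,7)–(0,10): clear
  edge (0,10)–(0,0): clear
  midpoint (25/2,11) outside
  → clear
Obstacle 2 [(13,20) (15,13) (22,16) (24,23) (18,24)]:
  edge (13,20)–(15,13): clear
  edge (15,13)–(22,16): clear
  edge (22,16)–(24,23): clear
  edge (24,23)–(18,24): clear
  edge (18,24)–(13,20): clear
  midpoint (25/2,11) outside
  → clear
Obstacle 3 [(0,13) (5,15) (11,21) (8,24) (0,20)]:
  edge (0,13)–(5,15): clear
  edge (5,15)–(11,21): clear
  edge (11,21)–(8,24): clear
  edge (8,24)–(0,20): clear
  edge (0,20)–(0,13): clear
  midpoint (25/2,11) outside
  → clear
Obstacle 4 [(13,3) (18,0) (23,11)]:
  edge (13,3)–(18,0): clear
  edge (18,0)–(23,11): crosses AB
  edge (23,11)–(13,3): crosses AB
  → BLOCKED

BLOCKED by obstacle 4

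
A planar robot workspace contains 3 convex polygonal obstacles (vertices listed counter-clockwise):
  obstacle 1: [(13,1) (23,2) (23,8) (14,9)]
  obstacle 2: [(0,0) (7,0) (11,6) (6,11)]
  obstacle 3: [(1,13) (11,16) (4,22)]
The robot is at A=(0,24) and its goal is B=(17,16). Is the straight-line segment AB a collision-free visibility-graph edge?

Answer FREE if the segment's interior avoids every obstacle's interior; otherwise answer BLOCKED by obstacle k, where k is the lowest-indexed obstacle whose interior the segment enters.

FREE

Obstacle 1 [(13,1) (23,2) (23,8) (14,9)]:
  edge (13,1)–(23,2): clear
  edge (23,2)–(23,8): clear
  edge (23,8)–(14,9): clear
  edge (14,9)–(13,1): clear
  midpoint (17/2,20) outside
  → clear
Obstacle 2 [(0,0) (7,0) (11,6) (6,11)]:
  edge (0,0)–(7,0): clear
  edge (7,0)–(11,6): clear
  edge (11,6)–(6,11): clear
  edge (6,11)–(0,0): clear
  midpoint (17/2,20) outside
  → clear
Obstacle 3 [(1,13) (11,16) (4,22)]:
  edge (1,13)–(11,16): clear
  edge (11,16)–(4,22): clear
  edge (4,22)–(1,13): clear
  midpoint (17/2,20) outside
  → clear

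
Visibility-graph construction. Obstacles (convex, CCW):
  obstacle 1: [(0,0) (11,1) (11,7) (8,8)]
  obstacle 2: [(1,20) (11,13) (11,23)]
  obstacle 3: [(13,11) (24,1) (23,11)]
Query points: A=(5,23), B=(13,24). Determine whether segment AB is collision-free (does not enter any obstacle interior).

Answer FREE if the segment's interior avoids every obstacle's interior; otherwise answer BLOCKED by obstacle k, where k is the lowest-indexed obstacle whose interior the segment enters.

FREE

Obstacle 1 [(0,0) (11,1) (11,7) (8,8)]:
  edge (0,0)–(11,1): clear
  edge (11,1)–(11,7): clear
  edge (11,7)–(8,8): clear
  edge (8,8)–(0,0): clear
  midpoint (9,47/2) outside
  → clear
Obstacle 2 [(1,20) (11,13) (11,23)]:
  edge (1,20)–(11,13): clear
  edge (11,13)–(11,23): clear
  edge (11,23)–(1,20): clear
  midpoint (9,47/2) outside
  → clear
Obstacle 3 [(13,11) (24,1) (23,11)]:
  edge (13,11)–(24,1): clear
  edge (24,1)–(23,11): clear
  edge (23,11)–(13,11): clear
  midpoint (9,47/2) outside
  → clear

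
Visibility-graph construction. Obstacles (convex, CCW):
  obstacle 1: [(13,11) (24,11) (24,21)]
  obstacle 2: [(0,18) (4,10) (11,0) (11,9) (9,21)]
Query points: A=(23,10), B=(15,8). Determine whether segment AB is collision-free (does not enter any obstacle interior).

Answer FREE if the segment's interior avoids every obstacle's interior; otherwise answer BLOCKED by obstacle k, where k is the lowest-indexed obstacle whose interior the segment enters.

FREE

Obstacle 1 [(13,11) (24,11) (24,21)]:
  edge (13,11)–(24,11): clear
  edge (24,11)–(24,21): clear
  edge (24,21)–(13,11): clear
  midpoint (19,9) outside
  → clear
Obstacle 2 [(0,18) (4,10) (11,0) (11,9) (9,21)]:
  edge (0,18)–(4,10): clear
  edge (4,10)–(11,0): clear
  edge (11,0)–(11,9): clear
  edge (11,9)–(9,21): clear
  edge (9,21)–(0,18): clear
  midpoint (19,9) outside
  → clear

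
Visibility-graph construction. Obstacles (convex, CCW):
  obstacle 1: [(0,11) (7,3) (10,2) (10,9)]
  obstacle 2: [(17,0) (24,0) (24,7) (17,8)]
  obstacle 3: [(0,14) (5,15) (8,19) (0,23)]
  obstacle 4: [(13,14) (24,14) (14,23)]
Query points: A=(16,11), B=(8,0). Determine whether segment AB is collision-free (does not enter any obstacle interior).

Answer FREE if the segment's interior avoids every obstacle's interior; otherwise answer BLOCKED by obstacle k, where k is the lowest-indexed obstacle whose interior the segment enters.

BLOCKED by obstacle 1

Obstacle 1 [(0,11) (7,3) (10,2) (10,9)]:
  edge (0,11)–(7,3): clear
  edge (7,3)–(10,2): crosses AB
  edge (10,2)–(10,9): crosses AB
  edge (10,9)–(0,11): clear
  → BLOCKED
Obstacle 2 [(17,0) (24,0) (24,7) (17,8)]:
  edge (17,0)–(24,0): clear
  edge (24,0)–(24,7): clear
  edge (24,7)–(17,8): clear
  edge (17,8)–(17,0): clear
  midpoint (12,11/2) outside
  → clear
Obstacle 3 [(0,14) (5,15) (8,19) (0,23)]:
  edge (0,14)–(5,15): clear
  edge (5,15)–(8,19): clear
  edge (8,19)–(0,23): clear
  edge (0,23)–(0,14): clear
  midpoint (12,11/2) outside
  → clear
Obstacle 4 [(13,14) (24,14) (14,23)]:
  edge (13,14)–(24,14): clear
  edge (24,14)–(14,23): clear
  edge (14,23)–(13,14): clear
  midpoint (12,11/2) outside
  → clear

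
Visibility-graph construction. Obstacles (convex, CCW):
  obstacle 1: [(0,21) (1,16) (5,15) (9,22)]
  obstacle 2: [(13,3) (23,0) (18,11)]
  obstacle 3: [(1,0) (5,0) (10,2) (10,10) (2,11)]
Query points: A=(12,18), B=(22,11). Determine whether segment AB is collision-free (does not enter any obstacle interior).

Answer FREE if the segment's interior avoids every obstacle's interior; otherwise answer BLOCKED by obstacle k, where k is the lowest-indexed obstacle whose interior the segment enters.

Obstacle 1 [(0,21) (1,16) (5,15) (9,22)]:
  edge (0,21)–(1,16): clear
  edge (1,16)–(5,15): clear
  edge (5,15)–(9,22): clear
  edge (9,22)–(0,21): clear
  midpoint (17,29/2) outside
  → clear
Obstacle 2 [(13,3) (23,0) (18,11)]:
  edge (13,3)–(23,0): clear
  edge (23,0)–(18,11): clear
  edge (18,11)–(13,3): clear
  midpoint (17,29/2) outside
  → clear
Obstacle 3 [(1,0) (5,0) (10,2) (10,10) (2,11)]:
  edge (1,0)–(5,0): clear
  edge (5,0)–(10,2): clear
  edge (10,2)–(10,10): clear
  edge (10,10)–(2,11): clear
  edge (2,11)–(1,0): clear
  midpoint (17,29/2) outside
  → clear

FREE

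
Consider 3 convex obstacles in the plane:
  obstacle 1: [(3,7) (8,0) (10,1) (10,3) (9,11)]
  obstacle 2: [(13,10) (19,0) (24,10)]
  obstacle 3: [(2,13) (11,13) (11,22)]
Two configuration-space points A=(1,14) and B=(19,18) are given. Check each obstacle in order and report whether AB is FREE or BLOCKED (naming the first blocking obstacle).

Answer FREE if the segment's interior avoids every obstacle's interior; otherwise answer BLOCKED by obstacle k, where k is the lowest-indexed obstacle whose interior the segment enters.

BLOCKED by obstacle 3

Obstacle 1 [(3,7) (8,0) (10,1) (10,3) (9,11)]:
  edge (3,7)–(8,0): clear
  edge (8,0)–(10,1): clear
  edge (10,1)–(10,3): clear
  edge (10,3)–(9,11): clear
  edge (9,11)–(3,7): clear
  midpoint (10,16) outside
  → clear
Obstacle 2 [(13,10) (19,0) (24,10)]:
  edge (13,10)–(19,0): clear
  edge (19,0)–(24,10): clear
  edge (24,10)–(13,10): clear
  midpoint (10,16) outside
  → clear
Obstacle 3 [(2,13) (11,13) (11,22)]:
  edge (2,13)–(11,13): clear
  edge (11,13)–(11,22): crosses AB
  edge (11,22)–(2,13): crosses AB
  → BLOCKED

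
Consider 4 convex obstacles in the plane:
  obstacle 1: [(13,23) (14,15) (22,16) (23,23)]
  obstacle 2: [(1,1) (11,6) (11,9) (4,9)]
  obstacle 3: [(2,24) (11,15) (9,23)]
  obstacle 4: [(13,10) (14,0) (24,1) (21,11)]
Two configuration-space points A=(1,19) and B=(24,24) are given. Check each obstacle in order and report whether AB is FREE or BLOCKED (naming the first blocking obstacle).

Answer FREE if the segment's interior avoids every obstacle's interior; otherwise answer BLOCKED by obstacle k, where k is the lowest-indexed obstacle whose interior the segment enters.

BLOCKED by obstacle 1

Obstacle 1 [(13,23) (14,15) (22,16) (23,23)]:
  edge (13,23)–(14,15): crosses AB
  edge (14,15)–(22,16): clear
  edge (22,16)–(23,23): clear
  edge (23,23)–(13,23): crosses AB
  → BLOCKED
Obstacle 2 [(1,1) (11,6) (11,9) (4,9)]:
  edge (1,1)–(11,6): clear
  edge (11,6)–(11,9): clear
  edge (11,9)–(4,9): clear
  edge (4,9)–(1,1): clear
  midpoint (25/2,43/2) outside
  → clear
Obstacle 3 [(2,24) (11,15) (9,23)]:
  edge (2,24)–(11,15): crosses AB
  edge (11,15)–(9,23): crosses AB
  edge (9,23)–(2,24): clear
  → BLOCKED
Obstacle 4 [(13,10) (14,0) (24,1) (21,11)]:
  edge (13,10)–(14,0): clear
  edge (14,0)–(24,1): clear
  edge (24,1)–(21,11): clear
  edge (21,11)–(13,10): clear
  midpoint (25/2,43/2) outside
  → clear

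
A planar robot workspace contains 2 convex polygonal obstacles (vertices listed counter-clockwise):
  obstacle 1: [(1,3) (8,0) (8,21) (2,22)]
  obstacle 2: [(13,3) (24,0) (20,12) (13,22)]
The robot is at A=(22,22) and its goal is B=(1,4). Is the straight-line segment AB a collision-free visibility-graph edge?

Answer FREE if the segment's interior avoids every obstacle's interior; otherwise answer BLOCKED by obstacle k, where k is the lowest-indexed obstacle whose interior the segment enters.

BLOCKED by obstacle 1

Obstacle 1 [(1,3) (8,0) (8,21) (2,22)]:
  edge (1,3)–(8,0): clear
  edge (8,0)–(8,21): crosses AB
  edge (8,21)–(2,22): clear
  edge (2,22)–(1,3): crosses AB
  → BLOCKED
Obstacle 2 [(13,3) (24,0) (20,12) (13,22)]:
  edge (13,3)–(24,0): clear
  edge (24,0)–(20,12): clear
  edge (20,12)–(13,22): crosses AB
  edge (13,22)–(13,3): crosses AB
  → BLOCKED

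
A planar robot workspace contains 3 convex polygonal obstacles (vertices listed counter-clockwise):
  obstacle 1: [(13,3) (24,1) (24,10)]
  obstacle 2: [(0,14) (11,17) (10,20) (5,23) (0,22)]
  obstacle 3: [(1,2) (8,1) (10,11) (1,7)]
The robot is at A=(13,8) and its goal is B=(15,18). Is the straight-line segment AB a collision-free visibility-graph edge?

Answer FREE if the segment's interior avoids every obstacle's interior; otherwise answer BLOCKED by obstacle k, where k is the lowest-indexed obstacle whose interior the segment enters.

FREE

Obstacle 1 [(13,3) (24,1) (24,10)]:
  edge (13,3)–(24,1): clear
  edge (24,1)–(24,10): clear
  edge (24,10)–(13,3): clear
  midpoint (14,13) outside
  → clear
Obstacle 2 [(0,14) (11,17) (10,20) (5,23) (0,22)]:
  edge (0,14)–(11,17): clear
  edge (11,17)–(10,20): clear
  edge (10,20)–(5,23): clear
  edge (5,23)–(0,22): clear
  edge (0,22)–(0,14): clear
  midpoint (14,13) outside
  → clear
Obstacle 3 [(1,2) (8,1) (10,11) (1,7)]:
  edge (1,2)–(8,1): clear
  edge (8,1)–(10,11): clear
  edge (10,11)–(1,7): clear
  edge (1,7)–(1,2): clear
  midpoint (14,13) outside
  → clear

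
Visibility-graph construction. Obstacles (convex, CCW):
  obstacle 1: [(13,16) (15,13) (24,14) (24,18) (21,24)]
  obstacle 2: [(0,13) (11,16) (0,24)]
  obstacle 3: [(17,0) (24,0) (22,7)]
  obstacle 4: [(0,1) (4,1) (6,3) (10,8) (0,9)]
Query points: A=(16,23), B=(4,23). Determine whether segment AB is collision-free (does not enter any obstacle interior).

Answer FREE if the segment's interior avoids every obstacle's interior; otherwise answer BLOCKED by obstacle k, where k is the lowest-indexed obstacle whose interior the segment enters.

FREE

Obstacle 1 [(13,16) (15,13) (24,14) (24,18) (21,24)]:
  edge (13,16)–(15,13): clear
  edge (15,13)–(24,14): clear
  edge (24,14)–(24,18): clear
  edge (24,18)–(21,24): clear
  edge (21,24)–(13,16): clear
  midpoint (10,23) outside
  → clear
Obstacle 2 [(0,13) (11,16) (0,24)]:
  edge (0,13)–(11,16): clear
  edge (11,16)–(0,24): clear
  edge (0,24)–(0,13): clear
  midpoint (10,23) outside
  → clear
Obstacle 3 [(17,0) (24,0) (22,7)]:
  edge (17,0)–(24,0): clear
  edge (24,0)–(22,7): clear
  edge (22,7)–(17,0): clear
  midpoint (10,23) outside
  → clear
Obstacle 4 [(0,1) (4,1) (6,3) (10,8) (0,9)]:
  edge (0,1)–(4,1): clear
  edge (4,1)–(6,3): clear
  edge (6,3)–(10,8): clear
  edge (10,8)–(0,9): clear
  edge (0,9)–(0,1): clear
  midpoint (10,23) outside
  → clear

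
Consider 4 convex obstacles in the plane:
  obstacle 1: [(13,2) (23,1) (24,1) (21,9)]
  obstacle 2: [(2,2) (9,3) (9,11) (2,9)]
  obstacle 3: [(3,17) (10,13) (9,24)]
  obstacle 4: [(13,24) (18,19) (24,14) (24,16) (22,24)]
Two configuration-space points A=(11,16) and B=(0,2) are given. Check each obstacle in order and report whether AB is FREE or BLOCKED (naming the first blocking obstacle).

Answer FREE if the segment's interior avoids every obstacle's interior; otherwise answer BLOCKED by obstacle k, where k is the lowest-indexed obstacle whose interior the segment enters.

Obstacle 1 [(13,2) (23,1) (24,1) (21,9)]:
  edge (13,2)–(23,1): clear
  edge (23,1)–(24,1): clear
  edge (24,1)–(21,9): clear
  edge (21,9)–(13,2): clear
  midpoint (11/2,9) outside
  → clear
Obstacle 2 [(2,2) (9,3) (9,11) (2,9)]:
  edge (2,2)–(9,3): clear
  edge (9,3)–(9,11): clear
  edge (9,11)–(2,9): crosses AB
  edge (2,9)–(2,2): crosses AB
  → BLOCKED
Obstacle 3 [(3,17) (10,13) (9,24)]:
  edge (3,17)–(10,13): crosses AB
  edge (10,13)–(9,24): crosses AB
  edge (9,24)–(3,17): clear
  → BLOCKED
Obstacle 4 [(13,24) (18,19) (24,14) (24,16) (22,24)]:
  edge (13,24)–(18,19): clear
  edge (18,19)–(24,14): clear
  edge (24,14)–(24,16): clear
  edge (24,16)–(22,24): clear
  edge (22,24)–(13,24): clear
  midpoint (11/2,9) outside
  → clear

BLOCKED by obstacle 2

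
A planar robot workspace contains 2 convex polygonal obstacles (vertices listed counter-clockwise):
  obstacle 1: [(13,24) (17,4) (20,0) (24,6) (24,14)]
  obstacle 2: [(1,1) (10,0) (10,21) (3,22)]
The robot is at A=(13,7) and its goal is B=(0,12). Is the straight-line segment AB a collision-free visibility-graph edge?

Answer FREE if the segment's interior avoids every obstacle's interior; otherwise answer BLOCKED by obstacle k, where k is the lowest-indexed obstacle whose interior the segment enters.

Obstacle 1 [(13,24) (17,4) (20,0) (24,6) (24,14)]:
  edge (13,24)–(17,4): clear
  edge (17,4)–(20,0): clear
  edge (20,0)–(24,6): clear
  edge (24,6)–(24,14): clear
  edge (24,14)–(13,24): clear
  midpoint (13/2,19/2) outside
  → clear
Obstacle 2 [(1,1) (10,0) (10,21) (3,22)]:
  edge (1,1)–(10,0): clear
  edge (10,0)–(10,21): crosses AB
  edge (10,21)–(3,22): clear
  edge (3,22)–(1,1): crosses AB
  → BLOCKED

BLOCKED by obstacle 2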